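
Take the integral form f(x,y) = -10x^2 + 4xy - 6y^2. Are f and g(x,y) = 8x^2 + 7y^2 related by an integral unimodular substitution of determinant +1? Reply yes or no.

D₁ = -224, D₂ = -224
f is negative-definite; reduce −f:
−f: flip: (10,-4,6)→(6,4,10)
−f: reduced (well bottom): (6,4,10) with a≤c, −a<b≤a
flip sign back: reduced form of f is (-6,-4,-10)
g: flip: (8,0,7)→(7,0,8)
g: reduced (well bottom): (7,0,8) with a≤c, −a<b≤a
reduced forms (-6, -4, -10) vs (7, 0, 8) ⇒ inequivalent

no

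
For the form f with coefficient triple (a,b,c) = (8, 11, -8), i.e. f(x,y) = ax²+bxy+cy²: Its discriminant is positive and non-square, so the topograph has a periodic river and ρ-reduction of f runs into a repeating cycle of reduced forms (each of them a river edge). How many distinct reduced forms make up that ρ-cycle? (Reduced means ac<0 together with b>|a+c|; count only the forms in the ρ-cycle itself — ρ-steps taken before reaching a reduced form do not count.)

D = 377, ⌊√D⌋ = 19
river: ρ → (-8,5,11)
river: ρ → (11,17,-2)
river: ρ → (-2,19,2)
river: ρ → (2,17,-11)
river: ρ → (-11,5,8)
river: ρ → (8,11,-8)
ρ-cycle length = 6 (tail of 0 descent steps not counted)

6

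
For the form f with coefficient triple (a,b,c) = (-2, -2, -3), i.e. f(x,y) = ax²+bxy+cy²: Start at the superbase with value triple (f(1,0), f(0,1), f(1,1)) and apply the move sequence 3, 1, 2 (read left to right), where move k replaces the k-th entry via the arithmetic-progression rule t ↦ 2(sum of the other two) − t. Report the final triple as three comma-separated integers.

start (-2,-3,-7) = (f(1,0),f(0,1),f(1,1))
replace slot 3: 2·((-2)+(-3)) − (-7) = -3 → (-2,-3,-3)
replace slot 1: 2·((-3)+(-3)) − (-2) = -10 → (-10,-3,-3)
replace slot 2: 2·((-10)+(-3)) − (-3) = -23 → (-10,-23,-3)

-10,-23,-3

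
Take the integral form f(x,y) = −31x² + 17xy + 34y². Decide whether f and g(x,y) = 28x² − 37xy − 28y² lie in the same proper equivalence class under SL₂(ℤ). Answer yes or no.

D₁ = 4505, D₂ = 4505
river cycle of f (length 26): (34, 51, -14), (-14, 61, 14), (14, 51, -34), (-34, 17, 31), (31, 45, -20), (-20, 35, 41), (41, 47, -14), (-14, 65, 5), (5, 65, -14), (-14, 47, 41), … (16 more)
river cycle of g (length 22): (-28, 37, 28), (28, 19, -37), (-37, 55, 10), (10, 65, -7), (-7, 61, 28), (28, 51, -17), (-17, 51, 28), (28, 61, -7), (-7, 65, 10), (10, 55, -37), … (12 more)
cycles differ ⇒ inequivalent

no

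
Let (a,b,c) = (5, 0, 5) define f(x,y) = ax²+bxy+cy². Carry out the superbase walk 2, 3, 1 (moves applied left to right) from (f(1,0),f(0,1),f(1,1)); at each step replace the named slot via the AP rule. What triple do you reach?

start (5,5,10) = (f(1,0),f(0,1),f(1,1))
replace slot 2: 2·(5+10) − 5 = 25 → (5,25,10)
replace slot 3: 2·(5+25) − 10 = 50 → (5,25,50)
replace slot 1: 2·(25+50) − 5 = 145 → (145,25,50)

145,25,50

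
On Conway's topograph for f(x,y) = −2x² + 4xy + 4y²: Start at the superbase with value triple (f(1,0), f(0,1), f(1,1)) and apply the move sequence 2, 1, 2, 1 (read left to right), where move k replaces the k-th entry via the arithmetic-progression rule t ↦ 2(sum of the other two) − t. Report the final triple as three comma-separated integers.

start (-2,4,6) = (f(1,0),f(0,1),f(1,1))
replace slot 2: 2·((-2)+6) − 4 = 4 → (-2,4,6)
replace slot 1: 2·(4+6) − (-2) = 22 → (22,4,6)
replace slot 2: 2·(22+6) − 4 = 52 → (22,52,6)
replace slot 1: 2·(52+6) − 22 = 94 → (94,52,6)

94,52,6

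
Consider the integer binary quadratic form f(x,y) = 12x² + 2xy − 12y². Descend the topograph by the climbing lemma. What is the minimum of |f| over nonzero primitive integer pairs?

river: ρ → (-12,22,2)
river: ρ → (2,22,-12)
river: ρ → (-12,2,12)
river: ρ → (12,22,-2)
river: ρ → (-2,22,12)
river: ρ → (12,2,-12)
closes: descent 0, river 6
min |a| on river = 2

2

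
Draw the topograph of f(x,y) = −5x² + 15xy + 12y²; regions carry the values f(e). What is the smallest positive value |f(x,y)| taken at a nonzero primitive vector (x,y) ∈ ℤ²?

river: ρ → (12,9,-8)
river: ρ → (-8,7,13)
river: ρ → (13,19,-2)
river: ρ → (-2,21,3)
river: ρ → (3,21,-2)
river: ρ → (-2,19,13)
river: ρ → (13,7,-8)
river: ρ → (-8,9,12)
river: ρ → (12,15,-5)
river: ρ → (-5,15,12)
closes: descent 0, river 10
min |a| on river = 2

2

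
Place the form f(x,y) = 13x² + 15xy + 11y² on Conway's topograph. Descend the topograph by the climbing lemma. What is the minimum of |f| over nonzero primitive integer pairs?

translate: b→-11 (≡15 mod 26), so (13,15,11)→(13,-11,9)
flip: (13,-11,9)→(9,11,13)
translate: b→-7 (≡11 mod 18), so (9,11,13)→(9,-7,11)
reduced (well bottom): (9,-7,11) with a≤c, −a<b≤a
well minimum = a = 9

9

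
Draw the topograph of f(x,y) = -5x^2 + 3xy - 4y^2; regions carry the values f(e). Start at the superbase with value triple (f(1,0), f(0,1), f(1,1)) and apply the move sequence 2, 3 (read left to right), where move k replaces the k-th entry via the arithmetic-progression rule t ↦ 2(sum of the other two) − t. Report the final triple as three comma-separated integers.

start (-5,-4,-6) = (f(1,0),f(0,1),f(1,1))
replace slot 2: 2·((-5)+(-6)) − (-4) = -18 → (-5,-18,-6)
replace slot 3: 2·((-5)+(-18)) − (-6) = -40 → (-5,-18,-40)

-5,-18,-40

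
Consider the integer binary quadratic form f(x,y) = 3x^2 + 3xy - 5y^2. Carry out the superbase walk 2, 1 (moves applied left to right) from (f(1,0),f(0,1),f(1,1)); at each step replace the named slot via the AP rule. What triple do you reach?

start (3,-5,1) = (f(1,0),f(0,1),f(1,1))
replace slot 2: 2·(3+1) − (-5) = 13 → (3,13,1)
replace slot 1: 2·(13+1) − 3 = 25 → (25,13,1)

25,13,1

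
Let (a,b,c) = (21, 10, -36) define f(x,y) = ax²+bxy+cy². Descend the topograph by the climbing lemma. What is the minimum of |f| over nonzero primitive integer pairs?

descent: ρ → (-36,-10,21)
descent: ρ → (21,52,-5)  [lands on river]
river: ρ → (-5,48,41)
river: ρ → (41,34,-12)
river: ρ → (-12,38,35)
river: ρ → (35,32,-15)
river: ρ → (-15,28,39)
river: ρ → (39,50,-4)
river: ρ → (-4,54,13)
river: ρ → (13,50,-12)
river: ρ → (-12,46,21)
river: ρ → (21,38,-20)
river: ρ → (-20,42,17)
river: ρ → (17,26,-36)
river: ρ → (-36,46,7)
river: ρ → (7,52,-15)
river: ρ → (-15,38,28)
river: ρ → (28,18,-25)
river: ρ → (-25,32,21)
closes: descent 2, river 18
min |a| on river = 4

4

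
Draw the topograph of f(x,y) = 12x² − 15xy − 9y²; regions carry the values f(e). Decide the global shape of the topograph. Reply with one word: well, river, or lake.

D = b²−4ac = (-15)² − 4·12·(-9) = 657
D > 0 non-square ⇒ indefinite ⇒ periodic river

river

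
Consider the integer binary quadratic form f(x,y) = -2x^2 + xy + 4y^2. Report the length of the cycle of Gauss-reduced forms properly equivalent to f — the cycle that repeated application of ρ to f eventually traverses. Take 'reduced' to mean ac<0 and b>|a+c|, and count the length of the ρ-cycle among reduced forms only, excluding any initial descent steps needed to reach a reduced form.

D = 33, ⌊√D⌋ = 5
descent: ρ → (4,-1,-2)
descent: ρ → (-2,5,1)  [lands on river]
river: ρ → (1,5,-2)
river: ρ → (-2,3,3)
river: ρ → (3,3,-2)
ρ-cycle length = 4 (tail of 2 descent steps not counted)

4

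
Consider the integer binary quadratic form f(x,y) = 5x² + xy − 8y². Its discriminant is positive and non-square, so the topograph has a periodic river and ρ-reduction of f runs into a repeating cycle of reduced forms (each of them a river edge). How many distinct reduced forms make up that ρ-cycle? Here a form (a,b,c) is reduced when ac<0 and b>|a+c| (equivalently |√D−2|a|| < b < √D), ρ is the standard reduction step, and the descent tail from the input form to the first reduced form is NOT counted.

D = 161, ⌊√D⌋ = 12
descent: ρ → (-8,-1,5)
descent: ρ → (5,11,-2)  [lands on river]
river: ρ → (-2,9,10)
river: ρ → (10,11,-1)
river: ρ → (-1,11,10)
river: ρ → (10,9,-2)
river: ρ → (-2,11,5)
river: ρ → (5,9,-4)
river: ρ → (-4,7,7)
river: ρ → (7,7,-4)
river: ρ → (-4,9,5)
ρ-cycle length = 10 (tail of 2 descent steps not counted)

10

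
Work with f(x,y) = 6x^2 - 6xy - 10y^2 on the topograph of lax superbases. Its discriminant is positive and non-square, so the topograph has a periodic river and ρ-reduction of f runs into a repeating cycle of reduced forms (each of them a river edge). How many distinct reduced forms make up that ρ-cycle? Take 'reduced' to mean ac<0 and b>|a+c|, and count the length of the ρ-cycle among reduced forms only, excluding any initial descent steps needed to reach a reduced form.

D = 276, ⌊√D⌋ = 16
descent: ρ → (-10,6,6)  [lands on river]
river: ρ → (6,6,-10)
river: ρ → (-10,14,2)
river: ρ → (2,14,-10)
ρ-cycle length = 4 (tail of 1 descent step not counted)

4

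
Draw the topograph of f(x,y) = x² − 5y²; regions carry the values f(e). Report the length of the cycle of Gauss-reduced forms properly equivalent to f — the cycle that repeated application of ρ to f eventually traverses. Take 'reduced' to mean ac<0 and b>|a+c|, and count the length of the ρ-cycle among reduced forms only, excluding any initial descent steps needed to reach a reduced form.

D = 20, ⌊√D⌋ = 4
descent: ρ → (-5,0,1)
descent: ρ → (1,4,-1)  [lands on river]
river: ρ → (-1,4,1)
ρ-cycle length = 2 (tail of 2 descent steps not counted)

2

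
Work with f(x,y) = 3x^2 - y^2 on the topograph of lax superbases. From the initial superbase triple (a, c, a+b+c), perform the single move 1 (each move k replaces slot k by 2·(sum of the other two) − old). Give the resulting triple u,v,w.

start (3,-1,2) = (f(1,0),f(0,1),f(1,1))
replace slot 1: 2·((-1)+2) − 3 = -1 → (-1,-1,2)

-1,-1,2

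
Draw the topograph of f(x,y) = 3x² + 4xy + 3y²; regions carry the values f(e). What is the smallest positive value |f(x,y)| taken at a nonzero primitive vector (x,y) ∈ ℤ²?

translate: b→-2 (≡4 mod 6), so (3,4,3)→(3,-2,2)
flip: (3,-2,2)→(2,2,3)
reduced (well bottom): (2,2,3) with a≤c, −a<b≤a
well minimum = a = 2

2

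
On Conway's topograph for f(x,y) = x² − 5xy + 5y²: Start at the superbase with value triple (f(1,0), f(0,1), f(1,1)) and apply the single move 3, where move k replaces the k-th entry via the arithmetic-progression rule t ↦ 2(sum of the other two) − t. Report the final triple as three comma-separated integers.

start (1,5,1) = (f(1,0),f(0,1),f(1,1))
replace slot 3: 2·(1+5) − 1 = 11 → (1,5,11)

1,5,11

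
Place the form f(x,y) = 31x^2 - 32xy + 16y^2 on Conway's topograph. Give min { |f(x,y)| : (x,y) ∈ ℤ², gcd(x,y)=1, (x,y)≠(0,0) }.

translate: b→30 (≡-32 mod 62), so (31,-32,16)→(31,30,15)
flip: (31,30,15)→(15,-30,31)
translate: b→0 (≡-30 mod 30), so (15,-30,31)→(15,0,16)
reduced (well bottom): (15,0,16) with a≤c, −a<b≤a
well minimum = a = 15

15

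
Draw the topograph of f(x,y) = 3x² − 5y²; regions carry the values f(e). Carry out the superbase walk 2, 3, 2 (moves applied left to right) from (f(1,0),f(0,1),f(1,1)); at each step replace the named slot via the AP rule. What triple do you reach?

start (3,-5,-2) = (f(1,0),f(0,1),f(1,1))
replace slot 2: 2·(3+(-2)) − (-5) = 7 → (3,7,-2)
replace slot 3: 2·(3+7) − (-2) = 22 → (3,7,22)
replace slot 2: 2·(3+22) − 7 = 43 → (3,43,22)

3,43,22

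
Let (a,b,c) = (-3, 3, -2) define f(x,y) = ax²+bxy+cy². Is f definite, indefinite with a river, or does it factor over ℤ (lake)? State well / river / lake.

D = b²−4ac = 3² − 4·(-3)·(-2) = -15
D < 0 ⇒ definite ⇒ every region one sign ⇒ single well

well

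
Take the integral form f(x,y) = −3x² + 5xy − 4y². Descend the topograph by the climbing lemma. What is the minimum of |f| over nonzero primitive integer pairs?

translate: b→1 (≡-5 mod 6), so (3,-5,4)→(3,1,2)
flip: (3,1,2)→(2,-1,3)
reduced (well bottom): (2,-1,3) with a≤c, −a<b≤a
well minimum |f| = |-2| = 2 (negative-definite)

2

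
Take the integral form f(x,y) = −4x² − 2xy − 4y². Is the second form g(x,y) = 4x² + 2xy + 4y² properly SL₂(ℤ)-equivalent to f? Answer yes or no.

D₁ = -60, D₂ = -60
f is negative-definite; reduce −f:
−f: reduced (well bottom): (4,2,4) with a≤c, −a<b≤a
flip sign back: reduced form of f is (-4,-2,-4)
g: reduced (well bottom): (4,2,4) with a≤c, −a<b≤a
reduced forms (-4, -2, -4) vs (4, 2, 4) ⇒ inequivalent

no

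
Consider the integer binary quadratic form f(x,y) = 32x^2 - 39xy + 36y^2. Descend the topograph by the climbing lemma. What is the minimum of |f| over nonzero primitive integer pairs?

translate: b→25 (≡-39 mod 64), so (32,-39,36)→(32,25,29)
flip: (32,25,29)→(29,-25,32)
reduced (well bottom): (29,-25,32) with a≤c, −a<b≤a
well minimum = a = 29

29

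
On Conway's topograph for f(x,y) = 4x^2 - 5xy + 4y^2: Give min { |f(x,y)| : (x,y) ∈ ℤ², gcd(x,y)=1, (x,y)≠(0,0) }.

translate: b→3 (≡-5 mod 8), so (4,-5,4)→(4,3,3)
flip: (4,3,3)→(3,-3,4)
translate: b→3 (≡-3 mod 6), so (3,-3,4)→(3,3,4)
reduced (well bottom): (3,3,4) with a≤c, −a<b≤a
well minimum = a = 3

3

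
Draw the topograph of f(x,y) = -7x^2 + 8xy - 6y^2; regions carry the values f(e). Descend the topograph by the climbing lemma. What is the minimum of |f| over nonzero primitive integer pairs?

translate: b→6 (≡-8 mod 14), so (7,-8,6)→(7,6,5)
flip: (7,6,5)→(5,-6,7)
translate: b→4 (≡-6 mod 10), so (5,-6,7)→(5,4,6)
reduced (well bottom): (5,4,6) with a≤c, −a<b≤a
well minimum |f| = |-5| = 5 (negative-definite)

5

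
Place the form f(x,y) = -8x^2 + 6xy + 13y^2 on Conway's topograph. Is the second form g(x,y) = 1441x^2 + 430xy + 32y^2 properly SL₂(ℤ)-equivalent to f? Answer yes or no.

D₁ = 452, D₂ = 452
river cycle of f (length 18): (13, 20, -1), (-1, 20, 13), (13, 6, -8), (-8, 10, 11), (11, 12, -7), (-7, 16, 7), (7, 12, -11), (-11, 10, 8), (8, 6, -13), (-13, 20, 1), … (8 more)
river cycle of g (length 18): (-1, 20, 13), (13, 6, -8), (-8, 10, 11), (11, 12, -7), (-7, 16, 7), (7, 12, -11), (-11, 10, 8), (8, 6, -13), (-13, 20, 1), (1, 20, -13), … (8 more)
cycles coincide ⇒ equivalent

yes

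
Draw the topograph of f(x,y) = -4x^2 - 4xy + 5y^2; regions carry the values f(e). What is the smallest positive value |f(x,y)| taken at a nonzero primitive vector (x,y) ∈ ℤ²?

descent: ρ → (5,4,-4)  [lands on river]
river: ρ → (-4,4,5)
river: ρ → (5,6,-3)
river: ρ → (-3,6,5)
closes: descent 1, river 4
min |a| on river = 3

3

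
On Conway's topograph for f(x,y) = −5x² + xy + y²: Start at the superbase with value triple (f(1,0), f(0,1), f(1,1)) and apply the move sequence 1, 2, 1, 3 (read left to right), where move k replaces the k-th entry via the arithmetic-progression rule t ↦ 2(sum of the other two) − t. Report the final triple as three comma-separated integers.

start (-5,1,-3) = (f(1,0),f(0,1),f(1,1))
replace slot 1: 2·(1+(-3)) − (-5) = 1 → (1,1,-3)
replace slot 2: 2·(1+(-3)) − 1 = -5 → (1,-5,-3)
replace slot 1: 2·((-5)+(-3)) − 1 = -17 → (-17,-5,-3)
replace slot 3: 2·((-17)+(-5)) − (-3) = -41 → (-17,-5,-41)

-17,-5,-41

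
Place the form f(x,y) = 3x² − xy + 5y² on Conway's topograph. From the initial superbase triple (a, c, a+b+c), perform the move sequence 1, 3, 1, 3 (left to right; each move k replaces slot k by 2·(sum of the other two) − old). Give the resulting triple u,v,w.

start (3,5,7) = (f(1,0),f(0,1),f(1,1))
replace slot 1: 2·(5+7) − 3 = 21 → (21,5,7)
replace slot 3: 2·(21+5) − 7 = 45 → (21,5,45)
replace slot 1: 2·(5+45) − 21 = 79 → (79,5,45)
replace slot 3: 2·(79+5) − 45 = 123 → (79,5,123)

79,5,123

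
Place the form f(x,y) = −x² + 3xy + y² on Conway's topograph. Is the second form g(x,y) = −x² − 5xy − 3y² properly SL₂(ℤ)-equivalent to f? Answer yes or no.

D₁ = 13, D₂ = 13
river cycle of f (length 2): (1, 3, -1), (-1, 3, 1)
river cycle of g (length 2): (1, 3, -1), (-1, 3, 1)
cycles coincide ⇒ equivalent

yes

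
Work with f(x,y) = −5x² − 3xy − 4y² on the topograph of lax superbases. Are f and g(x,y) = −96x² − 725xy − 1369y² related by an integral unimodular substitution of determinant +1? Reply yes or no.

D₁ = -71, D₂ = -71
f is negative-definite; reduce −f:
−f: flip: (5,3,4)→(4,-3,5)
−f: reduced (well bottom): (4,-3,5) with a≤c, −a<b≤a
flip sign back: reduced form of f is (-4,3,-5)
g is negative-definite; reduce −g:
−g: translate: b→-43 (≡725 mod 192), so (96,725,1369)→(96,-43,5)
−g: flip: (96,-43,5)→(5,43,96)
−g: translate: b→3 (≡43 mod 10), so (5,43,96)→(5,3,4)
−g: flip: (5,3,4)→(4,-3,5)
−g: reduced (well bottom): (4,-3,5) with a≤c, −a<b≤a
flip sign back: reduced form of g is (-4,3,-5)
reduced forms (-4, 3, -5) vs (-4, 3, -5) ⇒ equivalent

yes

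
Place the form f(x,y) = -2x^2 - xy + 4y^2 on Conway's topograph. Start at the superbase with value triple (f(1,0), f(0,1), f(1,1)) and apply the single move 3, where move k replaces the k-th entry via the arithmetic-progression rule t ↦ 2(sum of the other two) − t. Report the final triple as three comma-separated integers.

start (-2,4,1) = (f(1,0),f(0,1),f(1,1))
replace slot 3: 2·((-2)+4) − 1 = 3 → (-2,4,3)

-2,4,3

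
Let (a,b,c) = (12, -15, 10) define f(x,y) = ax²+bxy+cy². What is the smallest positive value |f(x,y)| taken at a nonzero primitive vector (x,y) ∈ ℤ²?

translate: b→9 (≡-15 mod 24), so (12,-15,10)→(12,9,7)
flip: (12,9,7)→(7,-9,12)
translate: b→5 (≡-9 mod 14), so (7,-9,12)→(7,5,10)
reduced (well bottom): (7,5,10) with a≤c, −a<b≤a
well minimum = a = 7

7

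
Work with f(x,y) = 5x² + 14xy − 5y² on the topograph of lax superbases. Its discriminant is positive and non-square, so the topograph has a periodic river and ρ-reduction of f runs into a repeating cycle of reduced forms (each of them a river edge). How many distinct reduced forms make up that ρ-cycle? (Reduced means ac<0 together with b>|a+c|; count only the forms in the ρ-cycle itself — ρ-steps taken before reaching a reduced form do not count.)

D = 296, ⌊√D⌋ = 17
river: ρ → (-5,16,2)
river: ρ → (2,16,-5)
river: ρ → (-5,14,5)
river: ρ → (5,16,-2)
river: ρ → (-2,16,5)
river: ρ → (5,14,-5)
ρ-cycle length = 6 (tail of 0 descent steps not counted)

6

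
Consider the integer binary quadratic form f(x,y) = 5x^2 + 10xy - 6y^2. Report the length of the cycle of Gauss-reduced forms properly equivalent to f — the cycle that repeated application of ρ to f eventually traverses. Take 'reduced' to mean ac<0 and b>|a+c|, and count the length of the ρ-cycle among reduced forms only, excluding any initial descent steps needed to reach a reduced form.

D = 220, ⌊√D⌋ = 14
river: ρ → (-6,14,1)
river: ρ → (1,14,-6)
river: ρ → (-6,10,5)
river: ρ → (5,10,-6)
ρ-cycle length = 4 (tail of 0 descent steps not counted)

4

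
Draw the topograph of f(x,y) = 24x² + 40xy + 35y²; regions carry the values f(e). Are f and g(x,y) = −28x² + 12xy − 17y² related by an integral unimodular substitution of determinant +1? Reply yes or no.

D₁ = -1760, D₂ = -1760
f: translate: b→-8 (≡40 mod 48), so (24,40,35)→(24,-8,19)
f: flip: (24,-8,19)→(19,8,24)
f: reduced (well bottom): (19,8,24) with a≤c, −a<b≤a
g is negative-definite; reduce −g:
−g: flip: (28,-12,17)→(17,12,28)
−g: reduced (well bottom): (17,12,28) with a≤c, −a<b≤a
flip sign back: reduced form of g is (-17,-12,-28)
reduced forms (19, 8, 24) vs (-17, -12, -28) ⇒ inequivalent

no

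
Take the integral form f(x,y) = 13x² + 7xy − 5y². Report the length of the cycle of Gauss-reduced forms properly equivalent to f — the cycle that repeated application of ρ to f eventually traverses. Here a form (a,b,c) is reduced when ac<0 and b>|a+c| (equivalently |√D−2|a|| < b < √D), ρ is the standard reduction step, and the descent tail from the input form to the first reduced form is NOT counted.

D = 309, ⌊√D⌋ = 17
descent: ρ → (-5,13,7)  [lands on river]
river: ρ → (7,15,-3)
river: ρ → (-3,15,7)
river: ρ → (7,13,-5)
river: ρ → (-5,17,1)
river: ρ → (1,17,-5)
ρ-cycle length = 6 (tail of 1 descent step not counted)

6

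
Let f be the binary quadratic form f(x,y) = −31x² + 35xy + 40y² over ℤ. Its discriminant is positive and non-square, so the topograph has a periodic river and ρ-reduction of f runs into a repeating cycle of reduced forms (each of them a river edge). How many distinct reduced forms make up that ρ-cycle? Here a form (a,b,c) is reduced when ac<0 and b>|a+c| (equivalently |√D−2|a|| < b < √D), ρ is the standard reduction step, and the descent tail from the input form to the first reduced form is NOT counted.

D = 6185, ⌊√D⌋ = 78
river: ρ → (40,45,-26)
river: ρ → (-26,59,26)
river: ρ → (26,45,-40)
river: ρ → (-40,35,31)
river: ρ → (31,27,-44)
river: ρ → (-44,61,14)
river: ρ → (14,51,-64)
river: ρ → (-64,77,1)
river: ρ → (1,77,-64)
river: ρ → (-64,51,14)
river: ρ → (14,61,-44)
river: ρ → (-44,27,31)
river: ρ → (31,35,-40)
river: ρ → (-40,45,26)
river: ρ → (26,59,-26)
river: ρ → (-26,45,40)
river: ρ → (40,35,-31)
river: ρ → (-31,27,44)
river: ρ → (44,61,-14)
river: ρ → (-14,51,64)
river: ρ → (64,77,-1)
river: ρ → (-1,77,64)
river: ρ → (64,51,-14)
river: ρ → (-14,61,44)
river: ρ → (44,27,-31)
river: ρ → (-31,35,40)
ρ-cycle length = 26 (tail of 0 descent steps not counted)

26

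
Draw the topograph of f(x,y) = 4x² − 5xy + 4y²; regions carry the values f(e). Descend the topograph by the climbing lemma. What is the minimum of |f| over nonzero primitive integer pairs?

translate: b→3 (≡-5 mod 8), so (4,-5,4)→(4,3,3)
flip: (4,3,3)→(3,-3,4)
translate: b→3 (≡-3 mod 6), so (3,-3,4)→(3,3,4)
reduced (well bottom): (3,3,4) with a≤c, −a<b≤a
well minimum = a = 3

3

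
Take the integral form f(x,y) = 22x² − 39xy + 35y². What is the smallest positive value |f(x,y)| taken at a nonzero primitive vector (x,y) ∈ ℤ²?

translate: b→5 (≡-39 mod 44), so (22,-39,35)→(22,5,18)
flip: (22,5,18)→(18,-5,22)
reduced (well bottom): (18,-5,22) with a≤c, −a<b≤a
well minimum = a = 18

18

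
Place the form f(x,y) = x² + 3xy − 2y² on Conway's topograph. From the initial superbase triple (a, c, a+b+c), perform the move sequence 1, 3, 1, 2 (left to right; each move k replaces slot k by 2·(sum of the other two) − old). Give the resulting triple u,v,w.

start (1,-2,2) = (f(1,0),f(0,1),f(1,1))
replace slot 1: 2·((-2)+2) − 1 = -1 → (-1,-2,2)
replace slot 3: 2·((-1)+(-2)) − 2 = -8 → (-1,-2,-8)
replace slot 1: 2·((-2)+(-8)) − (-1) = -19 → (-19,-2,-8)
replace slot 2: 2·((-19)+(-8)) − (-2) = -52 → (-19,-52,-8)

-19,-52,-8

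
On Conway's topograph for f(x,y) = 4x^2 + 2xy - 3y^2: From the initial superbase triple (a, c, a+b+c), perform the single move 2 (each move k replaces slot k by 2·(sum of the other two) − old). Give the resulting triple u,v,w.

start (4,-3,3) = (f(1,0),f(0,1),f(1,1))
replace slot 2: 2·(4+3) − (-3) = 17 → (4,17,3)

4,17,3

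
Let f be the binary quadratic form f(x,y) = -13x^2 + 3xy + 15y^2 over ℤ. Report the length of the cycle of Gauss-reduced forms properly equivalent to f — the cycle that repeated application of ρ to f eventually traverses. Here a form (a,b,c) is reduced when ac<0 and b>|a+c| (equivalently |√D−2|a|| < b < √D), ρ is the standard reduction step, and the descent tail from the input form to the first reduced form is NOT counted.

D = 789, ⌊√D⌋ = 28
river: ρ → (15,27,-1)
river: ρ → (-1,27,15)
river: ρ → (15,3,-13)
river: ρ → (-13,23,5)
river: ρ → (5,27,-3)
river: ρ → (-3,27,5)
river: ρ → (5,23,-13)
river: ρ → (-13,3,15)
ρ-cycle length = 8 (tail of 0 descent steps not counted)

8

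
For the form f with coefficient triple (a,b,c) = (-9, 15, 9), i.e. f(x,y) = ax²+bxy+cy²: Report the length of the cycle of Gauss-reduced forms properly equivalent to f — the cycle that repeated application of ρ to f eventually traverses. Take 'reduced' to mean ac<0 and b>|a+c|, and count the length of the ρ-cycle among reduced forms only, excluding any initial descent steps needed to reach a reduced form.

D = 549, ⌊√D⌋ = 23
river: ρ → (9,21,-3)
river: ρ → (-3,21,9)
river: ρ → (9,15,-9)
river: ρ → (-9,21,3)
river: ρ → (3,21,-9)
river: ρ → (-9,15,9)
ρ-cycle length = 6 (tail of 0 descent steps not counted)

6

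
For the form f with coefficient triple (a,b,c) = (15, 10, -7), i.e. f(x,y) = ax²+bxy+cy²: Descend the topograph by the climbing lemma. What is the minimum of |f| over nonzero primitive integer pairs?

river: ρ → (-7,18,7)
river: ρ → (7,10,-15)
river: ρ → (-15,20,2)
river: ρ → (2,20,-15)
river: ρ → (-15,10,7)
river: ρ → (7,18,-7)
river: ρ → (-7,10,15)
river: ρ → (15,20,-2)
river: ρ → (-2,20,15)
river: ρ → (15,10,-7)
closes: descent 0, river 10
min |a| on river = 2

2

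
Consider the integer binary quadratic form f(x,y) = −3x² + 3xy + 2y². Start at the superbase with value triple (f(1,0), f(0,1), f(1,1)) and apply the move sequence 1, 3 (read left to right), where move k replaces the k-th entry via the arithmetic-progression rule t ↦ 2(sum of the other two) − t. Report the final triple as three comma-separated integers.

start (-3,2,2) = (f(1,0),f(0,1),f(1,1))
replace slot 1: 2·(2+2) − (-3) = 11 → (11,2,2)
replace slot 3: 2·(11+2) − 2 = 24 → (11,2,24)

11,2,24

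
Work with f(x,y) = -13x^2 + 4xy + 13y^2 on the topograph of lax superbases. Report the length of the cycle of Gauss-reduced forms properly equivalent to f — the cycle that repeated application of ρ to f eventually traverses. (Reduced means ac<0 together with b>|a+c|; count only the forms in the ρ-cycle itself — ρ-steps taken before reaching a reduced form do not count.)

D = 692, ⌊√D⌋ = 26
river: ρ → (13,22,-4)
river: ρ → (-4,26,1)
river: ρ → (1,26,-4)
river: ρ → (-4,22,13)
river: ρ → (13,4,-13)
river: ρ → (-13,22,4)
river: ρ → (4,26,-1)
river: ρ → (-1,26,4)
river: ρ → (4,22,-13)
river: ρ → (-13,4,13)
ρ-cycle length = 10 (tail of 0 descent steps not counted)

10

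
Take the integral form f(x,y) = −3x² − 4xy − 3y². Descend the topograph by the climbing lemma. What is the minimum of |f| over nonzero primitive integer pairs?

translate: b→-2 (≡4 mod 6), so (3,4,3)→(3,-2,2)
flip: (3,-2,2)→(2,2,3)
reduced (well bottom): (2,2,3) with a≤c, −a<b≤a
well minimum |f| = |-2| = 2 (negative-definite)

2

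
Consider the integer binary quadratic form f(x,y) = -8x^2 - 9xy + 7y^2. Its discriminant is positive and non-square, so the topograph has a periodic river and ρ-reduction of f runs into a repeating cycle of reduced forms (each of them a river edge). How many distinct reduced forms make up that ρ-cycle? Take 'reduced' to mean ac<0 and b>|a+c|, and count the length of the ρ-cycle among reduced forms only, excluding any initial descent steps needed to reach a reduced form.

D = 305, ⌊√D⌋ = 17
descent: ρ → (7,9,-8)  [lands on river]
river: ρ → (-8,7,8)
river: ρ → (8,9,-7)
river: ρ → (-7,5,10)
river: ρ → (10,15,-2)
river: ρ → (-2,17,2)
river: ρ → (2,15,-10)
river: ρ → (-10,5,7)
ρ-cycle length = 8 (tail of 1 descent step not counted)

8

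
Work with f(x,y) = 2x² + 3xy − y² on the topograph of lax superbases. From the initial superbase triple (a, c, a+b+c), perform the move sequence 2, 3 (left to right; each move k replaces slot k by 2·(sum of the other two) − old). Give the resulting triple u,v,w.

start (2,-1,4) = (f(1,0),f(0,1),f(1,1))
replace slot 2: 2·(2+4) − (-1) = 13 → (2,13,4)
replace slot 3: 2·(2+13) − 4 = 26 → (2,13,26)

2,13,26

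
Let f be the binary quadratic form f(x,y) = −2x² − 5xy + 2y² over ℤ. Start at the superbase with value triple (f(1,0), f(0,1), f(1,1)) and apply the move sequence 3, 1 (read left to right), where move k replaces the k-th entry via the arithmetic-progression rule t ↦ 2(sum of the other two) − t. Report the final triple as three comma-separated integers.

start (-2,2,-5) = (f(1,0),f(0,1),f(1,1))
replace slot 3: 2·((-2)+2) − (-5) = 5 → (-2,2,5)
replace slot 1: 2·(2+5) − (-2) = 16 → (16,2,5)

16,2,5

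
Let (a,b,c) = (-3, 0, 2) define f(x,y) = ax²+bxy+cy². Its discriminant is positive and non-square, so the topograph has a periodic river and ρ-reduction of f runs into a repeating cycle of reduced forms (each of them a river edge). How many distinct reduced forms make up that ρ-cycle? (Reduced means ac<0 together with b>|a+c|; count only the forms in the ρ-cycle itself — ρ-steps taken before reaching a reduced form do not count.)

D = 24, ⌊√D⌋ = 4
descent: ρ → (2,4,-1)  [lands on river]
river: ρ → (-1,4,2)
ρ-cycle length = 2 (tail of 1 descent step not counted)

2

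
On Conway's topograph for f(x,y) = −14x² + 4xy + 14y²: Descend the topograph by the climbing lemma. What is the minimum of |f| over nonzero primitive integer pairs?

river: ρ → (14,24,-4)
river: ρ → (-4,24,14)
river: ρ → (14,4,-14)
river: ρ → (-14,24,4)
river: ρ → (4,24,-14)
river: ρ → (-14,4,14)
closes: descent 0, river 6
min |a| on river = 4

4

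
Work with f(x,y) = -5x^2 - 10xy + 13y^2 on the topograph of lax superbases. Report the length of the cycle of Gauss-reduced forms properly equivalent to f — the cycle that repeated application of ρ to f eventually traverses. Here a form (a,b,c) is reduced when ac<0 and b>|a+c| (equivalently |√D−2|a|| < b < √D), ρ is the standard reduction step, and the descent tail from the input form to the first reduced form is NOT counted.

D = 360, ⌊√D⌋ = 18
descent: ρ → (13,10,-5)  [lands on river]
river: ρ → (-5,10,13)
river: ρ → (13,16,-2)
river: ρ → (-2,16,13)
ρ-cycle length = 4 (tail of 1 descent step not counted)

4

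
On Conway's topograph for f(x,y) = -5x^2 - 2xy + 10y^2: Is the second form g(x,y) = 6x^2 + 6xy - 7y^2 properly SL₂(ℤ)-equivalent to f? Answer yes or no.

D₁ = 204, D₂ = 204
river cycle of f (length 6): (-5, 8, 7), (7, 6, -6), (-6, 6, 7), (7, 8, -5), (-5, 12, 3), (3, 12, -5)
river cycle of g (length 6): (-7, 8, 5), (5, 12, -3), (-3, 12, 5), (5, 8, -7), (-7, 6, 6), (6, 6, -7)
cycles differ ⇒ inequivalent

no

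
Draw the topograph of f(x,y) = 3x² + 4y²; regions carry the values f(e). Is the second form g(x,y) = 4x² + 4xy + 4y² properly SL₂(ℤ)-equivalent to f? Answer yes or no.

D₁ = -48, D₂ = -48
f: reduced (well bottom): (3,0,4) with a≤c, −a<b≤a
g: reduced (well bottom): (4,4,4) with a≤c, −a<b≤a
reduced forms (3, 0, 4) vs (4, 4, 4) ⇒ inequivalent

no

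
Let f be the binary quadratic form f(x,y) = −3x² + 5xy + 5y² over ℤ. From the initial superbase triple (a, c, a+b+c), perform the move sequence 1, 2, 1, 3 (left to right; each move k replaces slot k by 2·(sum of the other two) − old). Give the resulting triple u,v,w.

start (-3,5,7) = (f(1,0),f(0,1),f(1,1))
replace slot 1: 2·(5+7) − (-3) = 27 → (27,5,7)
replace slot 2: 2·(27+7) − 5 = 63 → (27,63,7)
replace slot 1: 2·(63+7) − 27 = 113 → (113,63,7)
replace slot 3: 2·(113+63) − 7 = 345 → (113,63,345)

113,63,345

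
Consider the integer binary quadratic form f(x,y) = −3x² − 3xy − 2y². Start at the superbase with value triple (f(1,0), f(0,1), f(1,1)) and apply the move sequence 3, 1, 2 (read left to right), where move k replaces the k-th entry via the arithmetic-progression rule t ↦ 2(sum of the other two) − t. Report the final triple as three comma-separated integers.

start (-3,-2,-8) = (f(1,0),f(0,1),f(1,1))
replace slot 3: 2·((-3)+(-2)) − (-8) = -2 → (-3,-2,-2)
replace slot 1: 2·((-2)+(-2)) − (-3) = -5 → (-5,-2,-2)
replace slot 2: 2·((-5)+(-2)) − (-2) = -12 → (-5,-12,-2)

-5,-12,-2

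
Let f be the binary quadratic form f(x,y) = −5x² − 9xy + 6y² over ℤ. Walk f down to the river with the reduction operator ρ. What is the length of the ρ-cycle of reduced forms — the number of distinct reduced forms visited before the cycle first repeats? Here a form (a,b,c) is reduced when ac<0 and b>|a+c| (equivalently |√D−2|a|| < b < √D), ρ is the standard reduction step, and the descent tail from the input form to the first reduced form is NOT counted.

D = 201, ⌊√D⌋ = 14
descent: ρ → (6,9,-5)  [lands on river]
river: ρ → (-5,11,4)
river: ρ → (4,13,-2)
river: ρ → (-2,11,10)
river: ρ → (10,9,-3)
river: ρ → (-3,9,10)
river: ρ → (10,11,-2)
river: ρ → (-2,13,4)
river: ρ → (4,11,-5)
river: ρ → (-5,9,6)
river: ρ → (6,3,-8)
river: ρ → (-8,13,1)
river: ρ → (1,13,-8)
river: ρ → (-8,3,6)
ρ-cycle length = 14 (tail of 1 descent step not counted)

14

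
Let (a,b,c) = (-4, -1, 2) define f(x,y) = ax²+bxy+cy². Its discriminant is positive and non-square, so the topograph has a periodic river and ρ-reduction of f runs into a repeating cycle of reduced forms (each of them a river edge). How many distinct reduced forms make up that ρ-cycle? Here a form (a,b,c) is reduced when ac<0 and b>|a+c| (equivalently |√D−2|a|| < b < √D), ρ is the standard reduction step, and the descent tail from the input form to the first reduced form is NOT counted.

D = 33, ⌊√D⌋ = 5
descent: ρ → (2,5,-1)  [lands on river]
river: ρ → (-1,5,2)
river: ρ → (2,3,-3)
river: ρ → (-3,3,2)
ρ-cycle length = 4 (tail of 1 descent step not counted)

4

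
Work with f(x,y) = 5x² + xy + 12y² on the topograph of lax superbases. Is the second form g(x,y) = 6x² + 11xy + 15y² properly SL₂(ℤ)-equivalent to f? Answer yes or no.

D₁ = -239, D₂ = -239
f: reduced (well bottom): (5,1,12) with a≤c, −a<b≤a
g: translate: b→-1 (≡11 mod 12), so (6,11,15)→(6,-1,10)
g: reduced (well bottom): (6,-1,10) with a≤c, −a<b≤a
reduced forms (5, 1, 12) vs (6, -1, 10) ⇒ inequivalent

no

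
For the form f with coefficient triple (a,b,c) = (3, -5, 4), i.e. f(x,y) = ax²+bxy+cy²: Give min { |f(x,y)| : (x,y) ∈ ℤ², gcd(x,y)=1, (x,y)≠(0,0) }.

translate: b→1 (≡-5 mod 6), so (3,-5,4)→(3,1,2)
flip: (3,1,2)→(2,-1,3)
reduced (well bottom): (2,-1,3) with a≤c, −a<b≤a
well minimum = a = 2

2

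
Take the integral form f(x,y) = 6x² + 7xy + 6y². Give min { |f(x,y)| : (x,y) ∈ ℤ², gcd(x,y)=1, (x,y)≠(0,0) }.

translate: b→-5 (≡7 mod 12), so (6,7,6)→(6,-5,5)
flip: (6,-5,5)→(5,5,6)
reduced (well bottom): (5,5,6) with a≤c, −a<b≤a
well minimum = a = 5

5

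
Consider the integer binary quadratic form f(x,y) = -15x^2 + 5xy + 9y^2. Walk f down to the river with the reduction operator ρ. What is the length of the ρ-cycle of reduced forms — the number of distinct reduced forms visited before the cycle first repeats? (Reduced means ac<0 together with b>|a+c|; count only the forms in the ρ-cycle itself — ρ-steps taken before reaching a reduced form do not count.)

D = 565, ⌊√D⌋ = 23
descent: ρ → (9,13,-11)  [lands on river]
river: ρ → (-11,9,11)
river: ρ → (11,13,-9)
river: ρ → (-9,23,1)
river: ρ → (1,23,-9)
river: ρ → (-9,13,11)
river: ρ → (11,9,-11)
river: ρ → (-11,13,9)
river: ρ → (9,23,-1)
river: ρ → (-1,23,9)
ρ-cycle length = 10 (tail of 1 descent step not counted)

10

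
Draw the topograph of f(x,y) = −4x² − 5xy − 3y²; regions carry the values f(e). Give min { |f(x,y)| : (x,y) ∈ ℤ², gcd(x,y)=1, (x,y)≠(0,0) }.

translate: b→-3 (≡5 mod 8), so (4,5,3)→(4,-3,2)
flip: (4,-3,2)→(2,3,4)
translate: b→-1 (≡3 mod 4), so (2,3,4)→(2,-1,3)
reduced (well bottom): (2,-1,3) with a≤c, −a<b≤a
well minimum |f| = |-2| = 2 (negative-definite)

2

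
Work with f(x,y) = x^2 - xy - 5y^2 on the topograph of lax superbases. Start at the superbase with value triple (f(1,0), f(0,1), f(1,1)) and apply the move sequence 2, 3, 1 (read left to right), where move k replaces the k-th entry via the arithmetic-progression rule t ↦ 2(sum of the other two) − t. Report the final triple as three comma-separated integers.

start (1,-5,-5) = (f(1,0),f(0,1),f(1,1))
replace slot 2: 2·(1+(-5)) − (-5) = -3 → (1,-3,-5)
replace slot 3: 2·(1+(-3)) − (-5) = 1 → (1,-3,1)
replace slot 1: 2·((-3)+1) − 1 = -5 → (-5,-3,1)

-5,-3,1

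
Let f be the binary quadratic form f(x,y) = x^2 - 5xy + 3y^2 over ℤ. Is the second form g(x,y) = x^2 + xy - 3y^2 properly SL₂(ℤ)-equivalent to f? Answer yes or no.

D₁ = 13, D₂ = 13
river cycle of f (length 2): (-1, 3, 1), (1, 3, -1)
river cycle of g (length 2): (1, 3, -1), (-1, 3, 1)
cycles coincide ⇒ equivalent

yes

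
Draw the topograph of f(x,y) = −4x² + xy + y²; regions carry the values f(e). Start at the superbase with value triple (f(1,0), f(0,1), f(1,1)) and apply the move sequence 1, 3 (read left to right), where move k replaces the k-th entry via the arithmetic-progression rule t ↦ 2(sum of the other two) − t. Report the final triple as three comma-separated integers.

start (-4,1,-2) = (f(1,0),f(0,1),f(1,1))
replace slot 1: 2·(1+(-2)) − (-4) = 2 → (2,1,-2)
replace slot 3: 2·(2+1) − (-2) = 8 → (2,1,8)

2,1,8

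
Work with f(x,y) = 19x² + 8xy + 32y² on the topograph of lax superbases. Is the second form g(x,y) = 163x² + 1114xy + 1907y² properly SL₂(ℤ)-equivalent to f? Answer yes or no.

D₁ = -2368, D₂ = -2368
f: reduced (well bottom): (19,8,32) with a≤c, −a<b≤a
g: translate: b→136 (≡1114 mod 326), so (163,1114,1907)→(163,136,32)
g: flip: (163,136,32)→(32,-136,163)
g: translate: b→-8 (≡-136 mod 64), so (32,-136,163)→(32,-8,19)
g: flip: (32,-8,19)→(19,8,32)
g: reduced (well bottom): (19,8,32) with a≤c, −a<b≤a
reduced forms (19, 8, 32) vs (19, 8, 32) ⇒ equivalent

yes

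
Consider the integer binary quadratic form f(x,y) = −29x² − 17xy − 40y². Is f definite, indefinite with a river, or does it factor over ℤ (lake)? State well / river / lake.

D = b²−4ac = (-17)² − 4·(-29)·(-40) = -4351
D < 0 ⇒ definite ⇒ every region one sign ⇒ single well

well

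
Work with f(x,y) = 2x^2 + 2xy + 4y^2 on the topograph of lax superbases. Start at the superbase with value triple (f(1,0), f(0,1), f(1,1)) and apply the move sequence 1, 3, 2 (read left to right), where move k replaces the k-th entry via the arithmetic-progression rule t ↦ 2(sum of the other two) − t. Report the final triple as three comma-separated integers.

start (2,4,8) = (f(1,0),f(0,1),f(1,1))
replace slot 1: 2·(4+8) − 2 = 22 → (22,4,8)
replace slot 3: 2·(22+4) − 8 = 44 → (22,4,44)
replace slot 2: 2·(22+44) − 4 = 128 → (22,128,44)

22,128,44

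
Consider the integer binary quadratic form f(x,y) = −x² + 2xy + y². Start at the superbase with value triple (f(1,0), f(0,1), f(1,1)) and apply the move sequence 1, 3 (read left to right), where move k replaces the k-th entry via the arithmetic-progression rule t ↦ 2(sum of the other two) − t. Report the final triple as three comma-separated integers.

start (-1,1,2) = (f(1,0),f(0,1),f(1,1))
replace slot 1: 2·(1+2) − (-1) = 7 → (7,1,2)
replace slot 3: 2·(7+1) − 2 = 14 → (7,1,14)

7,1,14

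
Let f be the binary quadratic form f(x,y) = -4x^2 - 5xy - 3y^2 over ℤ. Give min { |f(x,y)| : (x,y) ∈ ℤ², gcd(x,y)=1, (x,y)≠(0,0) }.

translate: b→-3 (≡5 mod 8), so (4,5,3)→(4,-3,2)
flip: (4,-3,2)→(2,3,4)
translate: b→-1 (≡3 mod 4), so (2,3,4)→(2,-1,3)
reduced (well bottom): (2,-1,3) with a≤c, −a<b≤a
well minimum |f| = |-2| = 2 (negative-definite)

2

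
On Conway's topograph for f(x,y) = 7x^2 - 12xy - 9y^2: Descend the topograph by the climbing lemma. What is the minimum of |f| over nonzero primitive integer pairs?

descent: ρ → (-9,12,7)  [lands on river]
river: ρ → (7,16,-5)
river: ρ → (-5,14,10)
river: ρ → (10,6,-9)
closes: descent 1, river 4
min |a| on river = 5

5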